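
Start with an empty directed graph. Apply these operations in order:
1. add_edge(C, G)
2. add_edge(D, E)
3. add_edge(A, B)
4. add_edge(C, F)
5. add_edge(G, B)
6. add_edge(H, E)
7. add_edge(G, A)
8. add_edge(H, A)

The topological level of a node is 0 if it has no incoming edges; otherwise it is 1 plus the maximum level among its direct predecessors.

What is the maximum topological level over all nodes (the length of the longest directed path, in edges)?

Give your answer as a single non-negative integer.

Answer: 3

Derivation:
Op 1: add_edge(C, G). Edges now: 1
Op 2: add_edge(D, E). Edges now: 2
Op 3: add_edge(A, B). Edges now: 3
Op 4: add_edge(C, F). Edges now: 4
Op 5: add_edge(G, B). Edges now: 5
Op 6: add_edge(H, E). Edges now: 6
Op 7: add_edge(G, A). Edges now: 7
Op 8: add_edge(H, A). Edges now: 8
Compute levels (Kahn BFS):
  sources (in-degree 0): C, D, H
  process C: level=0
    C->F: in-degree(F)=0, level(F)=1, enqueue
    C->G: in-degree(G)=0, level(G)=1, enqueue
  process D: level=0
    D->E: in-degree(E)=1, level(E)>=1
  process H: level=0
    H->A: in-degree(A)=1, level(A)>=1
    H->E: in-degree(E)=0, level(E)=1, enqueue
  process F: level=1
  process G: level=1
    G->A: in-degree(A)=0, level(A)=2, enqueue
    G->B: in-degree(B)=1, level(B)>=2
  process E: level=1
  process A: level=2
    A->B: in-degree(B)=0, level(B)=3, enqueue
  process B: level=3
All levels: A:2, B:3, C:0, D:0, E:1, F:1, G:1, H:0
max level = 3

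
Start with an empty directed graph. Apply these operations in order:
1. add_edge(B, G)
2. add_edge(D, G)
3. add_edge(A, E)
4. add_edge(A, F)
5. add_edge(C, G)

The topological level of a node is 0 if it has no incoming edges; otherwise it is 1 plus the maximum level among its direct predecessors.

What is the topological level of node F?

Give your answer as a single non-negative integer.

Answer: 1

Derivation:
Op 1: add_edge(B, G). Edges now: 1
Op 2: add_edge(D, G). Edges now: 2
Op 3: add_edge(A, E). Edges now: 3
Op 4: add_edge(A, F). Edges now: 4
Op 5: add_edge(C, G). Edges now: 5
Compute levels (Kahn BFS):
  sources (in-degree 0): A, B, C, D
  process A: level=0
    A->E: in-degree(E)=0, level(E)=1, enqueue
    A->F: in-degree(F)=0, level(F)=1, enqueue
  process B: level=0
    B->G: in-degree(G)=2, level(G)>=1
  process C: level=0
    C->G: in-degree(G)=1, level(G)>=1
  process D: level=0
    D->G: in-degree(G)=0, level(G)=1, enqueue
  process E: level=1
  process F: level=1
  process G: level=1
All levels: A:0, B:0, C:0, D:0, E:1, F:1, G:1
level(F) = 1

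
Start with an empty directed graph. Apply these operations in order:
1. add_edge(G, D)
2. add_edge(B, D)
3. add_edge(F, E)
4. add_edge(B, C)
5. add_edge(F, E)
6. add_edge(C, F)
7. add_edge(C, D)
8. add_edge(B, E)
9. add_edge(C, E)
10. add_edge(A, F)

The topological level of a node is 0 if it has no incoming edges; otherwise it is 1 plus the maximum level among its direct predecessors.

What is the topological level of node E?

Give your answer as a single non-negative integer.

Op 1: add_edge(G, D). Edges now: 1
Op 2: add_edge(B, D). Edges now: 2
Op 3: add_edge(F, E). Edges now: 3
Op 4: add_edge(B, C). Edges now: 4
Op 5: add_edge(F, E) (duplicate, no change). Edges now: 4
Op 6: add_edge(C, F). Edges now: 5
Op 7: add_edge(C, D). Edges now: 6
Op 8: add_edge(B, E). Edges now: 7
Op 9: add_edge(C, E). Edges now: 8
Op 10: add_edge(A, F). Edges now: 9
Compute levels (Kahn BFS):
  sources (in-degree 0): A, B, G
  process A: level=0
    A->F: in-degree(F)=1, level(F)>=1
  process B: level=0
    B->C: in-degree(C)=0, level(C)=1, enqueue
    B->D: in-degree(D)=2, level(D)>=1
    B->E: in-degree(E)=2, level(E)>=1
  process G: level=0
    G->D: in-degree(D)=1, level(D)>=1
  process C: level=1
    C->D: in-degree(D)=0, level(D)=2, enqueue
    C->E: in-degree(E)=1, level(E)>=2
    C->F: in-degree(F)=0, level(F)=2, enqueue
  process D: level=2
  process F: level=2
    F->E: in-degree(E)=0, level(E)=3, enqueue
  process E: level=3
All levels: A:0, B:0, C:1, D:2, E:3, F:2, G:0
level(E) = 3

Answer: 3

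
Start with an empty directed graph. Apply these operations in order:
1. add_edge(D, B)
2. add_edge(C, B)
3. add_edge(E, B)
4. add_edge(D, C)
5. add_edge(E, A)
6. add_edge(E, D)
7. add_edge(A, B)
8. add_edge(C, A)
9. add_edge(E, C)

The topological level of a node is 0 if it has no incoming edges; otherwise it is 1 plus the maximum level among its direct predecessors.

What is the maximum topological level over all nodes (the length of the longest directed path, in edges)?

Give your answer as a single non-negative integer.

Answer: 4

Derivation:
Op 1: add_edge(D, B). Edges now: 1
Op 2: add_edge(C, B). Edges now: 2
Op 3: add_edge(E, B). Edges now: 3
Op 4: add_edge(D, C). Edges now: 4
Op 5: add_edge(E, A). Edges now: 5
Op 6: add_edge(E, D). Edges now: 6
Op 7: add_edge(A, B). Edges now: 7
Op 8: add_edge(C, A). Edges now: 8
Op 9: add_edge(E, C). Edges now: 9
Compute levels (Kahn BFS):
  sources (in-degree 0): E
  process E: level=0
    E->A: in-degree(A)=1, level(A)>=1
    E->B: in-degree(B)=3, level(B)>=1
    E->C: in-degree(C)=1, level(C)>=1
    E->D: in-degree(D)=0, level(D)=1, enqueue
  process D: level=1
    D->B: in-degree(B)=2, level(B)>=2
    D->C: in-degree(C)=0, level(C)=2, enqueue
  process C: level=2
    C->A: in-degree(A)=0, level(A)=3, enqueue
    C->B: in-degree(B)=1, level(B)>=3
  process A: level=3
    A->B: in-degree(B)=0, level(B)=4, enqueue
  process B: level=4
All levels: A:3, B:4, C:2, D:1, E:0
max level = 4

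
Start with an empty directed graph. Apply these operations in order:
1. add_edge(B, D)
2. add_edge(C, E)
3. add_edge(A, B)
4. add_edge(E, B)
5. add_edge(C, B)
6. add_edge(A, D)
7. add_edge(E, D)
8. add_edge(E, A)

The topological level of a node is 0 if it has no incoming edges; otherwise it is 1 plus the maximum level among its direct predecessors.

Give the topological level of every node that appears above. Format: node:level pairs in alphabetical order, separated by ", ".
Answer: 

Answer: A:2, B:3, C:0, D:4, E:1

Derivation:
Op 1: add_edge(B, D). Edges now: 1
Op 2: add_edge(C, E). Edges now: 2
Op 3: add_edge(A, B). Edges now: 3
Op 4: add_edge(E, B). Edges now: 4
Op 5: add_edge(C, B). Edges now: 5
Op 6: add_edge(A, D). Edges now: 6
Op 7: add_edge(E, D). Edges now: 7
Op 8: add_edge(E, A). Edges now: 8
Compute levels (Kahn BFS):
  sources (in-degree 0): C
  process C: level=0
    C->B: in-degree(B)=2, level(B)>=1
    C->E: in-degree(E)=0, level(E)=1, enqueue
  process E: level=1
    E->A: in-degree(A)=0, level(A)=2, enqueue
    E->B: in-degree(B)=1, level(B)>=2
    E->D: in-degree(D)=2, level(D)>=2
  process A: level=2
    A->B: in-degree(B)=0, level(B)=3, enqueue
    A->D: in-degree(D)=1, level(D)>=3
  process B: level=3
    B->D: in-degree(D)=0, level(D)=4, enqueue
  process D: level=4
All levels: A:2, B:3, C:0, D:4, E:1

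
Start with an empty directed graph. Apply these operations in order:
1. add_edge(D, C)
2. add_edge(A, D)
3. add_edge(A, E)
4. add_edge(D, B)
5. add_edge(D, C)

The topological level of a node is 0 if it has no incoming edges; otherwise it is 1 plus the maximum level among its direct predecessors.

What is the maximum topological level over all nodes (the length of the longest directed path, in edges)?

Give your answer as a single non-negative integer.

Answer: 2

Derivation:
Op 1: add_edge(D, C). Edges now: 1
Op 2: add_edge(A, D). Edges now: 2
Op 3: add_edge(A, E). Edges now: 3
Op 4: add_edge(D, B). Edges now: 4
Op 5: add_edge(D, C) (duplicate, no change). Edges now: 4
Compute levels (Kahn BFS):
  sources (in-degree 0): A
  process A: level=0
    A->D: in-degree(D)=0, level(D)=1, enqueue
    A->E: in-degree(E)=0, level(E)=1, enqueue
  process D: level=1
    D->B: in-degree(B)=0, level(B)=2, enqueue
    D->C: in-degree(C)=0, level(C)=2, enqueue
  process E: level=1
  process B: level=2
  process C: level=2
All levels: A:0, B:2, C:2, D:1, E:1
max level = 2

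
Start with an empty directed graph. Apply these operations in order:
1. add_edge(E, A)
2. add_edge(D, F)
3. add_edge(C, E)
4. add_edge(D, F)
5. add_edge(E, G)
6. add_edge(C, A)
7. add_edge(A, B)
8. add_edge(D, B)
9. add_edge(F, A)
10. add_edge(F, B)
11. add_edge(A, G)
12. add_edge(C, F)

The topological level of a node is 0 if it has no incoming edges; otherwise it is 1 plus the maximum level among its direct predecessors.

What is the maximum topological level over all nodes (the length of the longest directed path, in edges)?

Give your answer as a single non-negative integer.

Answer: 3

Derivation:
Op 1: add_edge(E, A). Edges now: 1
Op 2: add_edge(D, F). Edges now: 2
Op 3: add_edge(C, E). Edges now: 3
Op 4: add_edge(D, F) (duplicate, no change). Edges now: 3
Op 5: add_edge(E, G). Edges now: 4
Op 6: add_edge(C, A). Edges now: 5
Op 7: add_edge(A, B). Edges now: 6
Op 8: add_edge(D, B). Edges now: 7
Op 9: add_edge(F, A). Edges now: 8
Op 10: add_edge(F, B). Edges now: 9
Op 11: add_edge(A, G). Edges now: 10
Op 12: add_edge(C, F). Edges now: 11
Compute levels (Kahn BFS):
  sources (in-degree 0): C, D
  process C: level=0
    C->A: in-degree(A)=2, level(A)>=1
    C->E: in-degree(E)=0, level(E)=1, enqueue
    C->F: in-degree(F)=1, level(F)>=1
  process D: level=0
    D->B: in-degree(B)=2, level(B)>=1
    D->F: in-degree(F)=0, level(F)=1, enqueue
  process E: level=1
    E->A: in-degree(A)=1, level(A)>=2
    E->G: in-degree(G)=1, level(G)>=2
  process F: level=1
    F->A: in-degree(A)=0, level(A)=2, enqueue
    F->B: in-degree(B)=1, level(B)>=2
  process A: level=2
    A->B: in-degree(B)=0, level(B)=3, enqueue
    A->G: in-degree(G)=0, level(G)=3, enqueue
  process B: level=3
  process G: level=3
All levels: A:2, B:3, C:0, D:0, E:1, F:1, G:3
max level = 3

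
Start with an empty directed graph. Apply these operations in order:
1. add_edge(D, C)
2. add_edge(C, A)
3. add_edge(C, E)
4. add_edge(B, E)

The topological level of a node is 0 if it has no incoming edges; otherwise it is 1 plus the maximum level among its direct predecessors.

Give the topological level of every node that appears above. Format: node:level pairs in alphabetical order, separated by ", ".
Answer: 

Answer: A:2, B:0, C:1, D:0, E:2

Derivation:
Op 1: add_edge(D, C). Edges now: 1
Op 2: add_edge(C, A). Edges now: 2
Op 3: add_edge(C, E). Edges now: 3
Op 4: add_edge(B, E). Edges now: 4
Compute levels (Kahn BFS):
  sources (in-degree 0): B, D
  process B: level=0
    B->E: in-degree(E)=1, level(E)>=1
  process D: level=0
    D->C: in-degree(C)=0, level(C)=1, enqueue
  process C: level=1
    C->A: in-degree(A)=0, level(A)=2, enqueue
    C->E: in-degree(E)=0, level(E)=2, enqueue
  process A: level=2
  process E: level=2
All levels: A:2, B:0, C:1, D:0, E:2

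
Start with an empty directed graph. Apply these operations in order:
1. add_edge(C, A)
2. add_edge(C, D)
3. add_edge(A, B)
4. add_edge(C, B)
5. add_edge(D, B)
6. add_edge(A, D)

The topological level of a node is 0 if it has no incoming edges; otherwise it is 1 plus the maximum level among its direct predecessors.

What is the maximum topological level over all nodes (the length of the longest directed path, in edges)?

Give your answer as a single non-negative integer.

Answer: 3

Derivation:
Op 1: add_edge(C, A). Edges now: 1
Op 2: add_edge(C, D). Edges now: 2
Op 3: add_edge(A, B). Edges now: 3
Op 4: add_edge(C, B). Edges now: 4
Op 5: add_edge(D, B). Edges now: 5
Op 6: add_edge(A, D). Edges now: 6
Compute levels (Kahn BFS):
  sources (in-degree 0): C
  process C: level=0
    C->A: in-degree(A)=0, level(A)=1, enqueue
    C->B: in-degree(B)=2, level(B)>=1
    C->D: in-degree(D)=1, level(D)>=1
  process A: level=1
    A->B: in-degree(B)=1, level(B)>=2
    A->D: in-degree(D)=0, level(D)=2, enqueue
  process D: level=2
    D->B: in-degree(B)=0, level(B)=3, enqueue
  process B: level=3
All levels: A:1, B:3, C:0, D:2
max level = 3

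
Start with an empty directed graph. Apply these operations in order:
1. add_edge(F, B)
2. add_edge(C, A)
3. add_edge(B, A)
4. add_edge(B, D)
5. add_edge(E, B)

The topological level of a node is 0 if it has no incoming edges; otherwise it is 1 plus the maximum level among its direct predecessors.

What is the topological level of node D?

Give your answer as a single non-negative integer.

Answer: 2

Derivation:
Op 1: add_edge(F, B). Edges now: 1
Op 2: add_edge(C, A). Edges now: 2
Op 3: add_edge(B, A). Edges now: 3
Op 4: add_edge(B, D). Edges now: 4
Op 5: add_edge(E, B). Edges now: 5
Compute levels (Kahn BFS):
  sources (in-degree 0): C, E, F
  process C: level=0
    C->A: in-degree(A)=1, level(A)>=1
  process E: level=0
    E->B: in-degree(B)=1, level(B)>=1
  process F: level=0
    F->B: in-degree(B)=0, level(B)=1, enqueue
  process B: level=1
    B->A: in-degree(A)=0, level(A)=2, enqueue
    B->D: in-degree(D)=0, level(D)=2, enqueue
  process A: level=2
  process D: level=2
All levels: A:2, B:1, C:0, D:2, E:0, F:0
level(D) = 2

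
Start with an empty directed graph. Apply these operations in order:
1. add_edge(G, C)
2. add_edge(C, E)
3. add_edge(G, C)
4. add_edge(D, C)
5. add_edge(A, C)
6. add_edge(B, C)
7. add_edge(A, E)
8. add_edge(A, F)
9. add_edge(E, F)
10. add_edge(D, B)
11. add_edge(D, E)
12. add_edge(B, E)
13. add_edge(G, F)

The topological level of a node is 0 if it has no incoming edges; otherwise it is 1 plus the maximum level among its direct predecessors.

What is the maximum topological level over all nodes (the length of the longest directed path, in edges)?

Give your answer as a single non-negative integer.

Answer: 4

Derivation:
Op 1: add_edge(G, C). Edges now: 1
Op 2: add_edge(C, E). Edges now: 2
Op 3: add_edge(G, C) (duplicate, no change). Edges now: 2
Op 4: add_edge(D, C). Edges now: 3
Op 5: add_edge(A, C). Edges now: 4
Op 6: add_edge(B, C). Edges now: 5
Op 7: add_edge(A, E). Edges now: 6
Op 8: add_edge(A, F). Edges now: 7
Op 9: add_edge(E, F). Edges now: 8
Op 10: add_edge(D, B). Edges now: 9
Op 11: add_edge(D, E). Edges now: 10
Op 12: add_edge(B, E). Edges now: 11
Op 13: add_edge(G, F). Edges now: 12
Compute levels (Kahn BFS):
  sources (in-degree 0): A, D, G
  process A: level=0
    A->C: in-degree(C)=3, level(C)>=1
    A->E: in-degree(E)=3, level(E)>=1
    A->F: in-degree(F)=2, level(F)>=1
  process D: level=0
    D->B: in-degree(B)=0, level(B)=1, enqueue
    D->C: in-degree(C)=2, level(C)>=1
    D->E: in-degree(E)=2, level(E)>=1
  process G: level=0
    G->C: in-degree(C)=1, level(C)>=1
    G->F: in-degree(F)=1, level(F)>=1
  process B: level=1
    B->C: in-degree(C)=0, level(C)=2, enqueue
    B->E: in-degree(E)=1, level(E)>=2
  process C: level=2
    C->E: in-degree(E)=0, level(E)=3, enqueue
  process E: level=3
    E->F: in-degree(F)=0, level(F)=4, enqueue
  process F: level=4
All levels: A:0, B:1, C:2, D:0, E:3, F:4, G:0
max level = 4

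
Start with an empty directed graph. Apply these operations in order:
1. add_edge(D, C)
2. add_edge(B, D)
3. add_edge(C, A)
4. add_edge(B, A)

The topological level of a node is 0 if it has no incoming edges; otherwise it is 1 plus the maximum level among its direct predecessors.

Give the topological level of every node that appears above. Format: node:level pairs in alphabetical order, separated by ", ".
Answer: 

Answer: A:3, B:0, C:2, D:1

Derivation:
Op 1: add_edge(D, C). Edges now: 1
Op 2: add_edge(B, D). Edges now: 2
Op 3: add_edge(C, A). Edges now: 3
Op 4: add_edge(B, A). Edges now: 4
Compute levels (Kahn BFS):
  sources (in-degree 0): B
  process B: level=0
    B->A: in-degree(A)=1, level(A)>=1
    B->D: in-degree(D)=0, level(D)=1, enqueue
  process D: level=1
    D->C: in-degree(C)=0, level(C)=2, enqueue
  process C: level=2
    C->A: in-degree(A)=0, level(A)=3, enqueue
  process A: level=3
All levels: A:3, B:0, C:2, D:1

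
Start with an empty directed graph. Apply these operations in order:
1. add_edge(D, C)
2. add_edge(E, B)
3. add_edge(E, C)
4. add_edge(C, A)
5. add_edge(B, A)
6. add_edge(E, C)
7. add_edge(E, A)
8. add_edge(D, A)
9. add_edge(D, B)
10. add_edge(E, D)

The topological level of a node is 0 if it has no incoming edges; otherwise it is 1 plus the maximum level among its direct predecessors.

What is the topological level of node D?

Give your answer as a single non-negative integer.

Answer: 1

Derivation:
Op 1: add_edge(D, C). Edges now: 1
Op 2: add_edge(E, B). Edges now: 2
Op 3: add_edge(E, C). Edges now: 3
Op 4: add_edge(C, A). Edges now: 4
Op 5: add_edge(B, A). Edges now: 5
Op 6: add_edge(E, C) (duplicate, no change). Edges now: 5
Op 7: add_edge(E, A). Edges now: 6
Op 8: add_edge(D, A). Edges now: 7
Op 9: add_edge(D, B). Edges now: 8
Op 10: add_edge(E, D). Edges now: 9
Compute levels (Kahn BFS):
  sources (in-degree 0): E
  process E: level=0
    E->A: in-degree(A)=3, level(A)>=1
    E->B: in-degree(B)=1, level(B)>=1
    E->C: in-degree(C)=1, level(C)>=1
    E->D: in-degree(D)=0, level(D)=1, enqueue
  process D: level=1
    D->A: in-degree(A)=2, level(A)>=2
    D->B: in-degree(B)=0, level(B)=2, enqueue
    D->C: in-degree(C)=0, level(C)=2, enqueue
  process B: level=2
    B->A: in-degree(A)=1, level(A)>=3
  process C: level=2
    C->A: in-degree(A)=0, level(A)=3, enqueue
  process A: level=3
All levels: A:3, B:2, C:2, D:1, E:0
level(D) = 1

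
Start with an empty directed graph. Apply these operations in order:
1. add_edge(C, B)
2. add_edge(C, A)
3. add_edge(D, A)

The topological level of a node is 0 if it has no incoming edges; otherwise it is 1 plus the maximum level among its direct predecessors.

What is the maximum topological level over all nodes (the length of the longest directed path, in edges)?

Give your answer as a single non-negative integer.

Answer: 1

Derivation:
Op 1: add_edge(C, B). Edges now: 1
Op 2: add_edge(C, A). Edges now: 2
Op 3: add_edge(D, A). Edges now: 3
Compute levels (Kahn BFS):
  sources (in-degree 0): C, D
  process C: level=0
    C->A: in-degree(A)=1, level(A)>=1
    C->B: in-degree(B)=0, level(B)=1, enqueue
  process D: level=0
    D->A: in-degree(A)=0, level(A)=1, enqueue
  process B: level=1
  process A: level=1
All levels: A:1, B:1, C:0, D:0
max level = 1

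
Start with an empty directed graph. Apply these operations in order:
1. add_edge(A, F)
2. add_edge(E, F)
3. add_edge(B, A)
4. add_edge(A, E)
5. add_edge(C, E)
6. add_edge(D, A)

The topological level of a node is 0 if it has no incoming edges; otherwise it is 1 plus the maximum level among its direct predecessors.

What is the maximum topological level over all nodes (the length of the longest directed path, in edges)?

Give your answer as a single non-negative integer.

Answer: 3

Derivation:
Op 1: add_edge(A, F). Edges now: 1
Op 2: add_edge(E, F). Edges now: 2
Op 3: add_edge(B, A). Edges now: 3
Op 4: add_edge(A, E). Edges now: 4
Op 5: add_edge(C, E). Edges now: 5
Op 6: add_edge(D, A). Edges now: 6
Compute levels (Kahn BFS):
  sources (in-degree 0): B, C, D
  process B: level=0
    B->A: in-degree(A)=1, level(A)>=1
  process C: level=0
    C->E: in-degree(E)=1, level(E)>=1
  process D: level=0
    D->A: in-degree(A)=0, level(A)=1, enqueue
  process A: level=1
    A->E: in-degree(E)=0, level(E)=2, enqueue
    A->F: in-degree(F)=1, level(F)>=2
  process E: level=2
    E->F: in-degree(F)=0, level(F)=3, enqueue
  process F: level=3
All levels: A:1, B:0, C:0, D:0, E:2, F:3
max level = 3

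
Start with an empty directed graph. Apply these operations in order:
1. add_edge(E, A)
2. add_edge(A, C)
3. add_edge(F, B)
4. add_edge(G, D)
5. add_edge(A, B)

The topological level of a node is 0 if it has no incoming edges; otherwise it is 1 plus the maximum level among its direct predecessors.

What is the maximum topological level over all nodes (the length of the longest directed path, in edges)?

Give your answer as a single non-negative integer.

Answer: 2

Derivation:
Op 1: add_edge(E, A). Edges now: 1
Op 2: add_edge(A, C). Edges now: 2
Op 3: add_edge(F, B). Edges now: 3
Op 4: add_edge(G, D). Edges now: 4
Op 5: add_edge(A, B). Edges now: 5
Compute levels (Kahn BFS):
  sources (in-degree 0): E, F, G
  process E: level=0
    E->A: in-degree(A)=0, level(A)=1, enqueue
  process F: level=0
    F->B: in-degree(B)=1, level(B)>=1
  process G: level=0
    G->D: in-degree(D)=0, level(D)=1, enqueue
  process A: level=1
    A->B: in-degree(B)=0, level(B)=2, enqueue
    A->C: in-degree(C)=0, level(C)=2, enqueue
  process D: level=1
  process B: level=2
  process C: level=2
All levels: A:1, B:2, C:2, D:1, E:0, F:0, G:0
max level = 2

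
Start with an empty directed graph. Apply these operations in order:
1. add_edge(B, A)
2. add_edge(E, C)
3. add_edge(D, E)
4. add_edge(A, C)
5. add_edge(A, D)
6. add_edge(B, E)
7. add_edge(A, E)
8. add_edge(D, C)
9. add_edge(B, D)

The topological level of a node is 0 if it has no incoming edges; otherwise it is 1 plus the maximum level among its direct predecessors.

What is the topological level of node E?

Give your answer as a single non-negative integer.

Op 1: add_edge(B, A). Edges now: 1
Op 2: add_edge(E, C). Edges now: 2
Op 3: add_edge(D, E). Edges now: 3
Op 4: add_edge(A, C). Edges now: 4
Op 5: add_edge(A, D). Edges now: 5
Op 6: add_edge(B, E). Edges now: 6
Op 7: add_edge(A, E). Edges now: 7
Op 8: add_edge(D, C). Edges now: 8
Op 9: add_edge(B, D). Edges now: 9
Compute levels (Kahn BFS):
  sources (in-degree 0): B
  process B: level=0
    B->A: in-degree(A)=0, level(A)=1, enqueue
    B->D: in-degree(D)=1, level(D)>=1
    B->E: in-degree(E)=2, level(E)>=1
  process A: level=1
    A->C: in-degree(C)=2, level(C)>=2
    A->D: in-degree(D)=0, level(D)=2, enqueue
    A->E: in-degree(E)=1, level(E)>=2
  process D: level=2
    D->C: in-degree(C)=1, level(C)>=3
    D->E: in-degree(E)=0, level(E)=3, enqueue
  process E: level=3
    E->C: in-degree(C)=0, level(C)=4, enqueue
  process C: level=4
All levels: A:1, B:0, C:4, D:2, E:3
level(E) = 3

Answer: 3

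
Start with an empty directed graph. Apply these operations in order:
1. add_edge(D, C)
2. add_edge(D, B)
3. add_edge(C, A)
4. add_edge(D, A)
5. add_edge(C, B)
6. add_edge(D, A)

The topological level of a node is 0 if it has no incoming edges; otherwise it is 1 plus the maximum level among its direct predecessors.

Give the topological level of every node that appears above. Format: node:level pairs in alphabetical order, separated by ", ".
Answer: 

Answer: A:2, B:2, C:1, D:0

Derivation:
Op 1: add_edge(D, C). Edges now: 1
Op 2: add_edge(D, B). Edges now: 2
Op 3: add_edge(C, A). Edges now: 3
Op 4: add_edge(D, A). Edges now: 4
Op 5: add_edge(C, B). Edges now: 5
Op 6: add_edge(D, A) (duplicate, no change). Edges now: 5
Compute levels (Kahn BFS):
  sources (in-degree 0): D
  process D: level=0
    D->A: in-degree(A)=1, level(A)>=1
    D->B: in-degree(B)=1, level(B)>=1
    D->C: in-degree(C)=0, level(C)=1, enqueue
  process C: level=1
    C->A: in-degree(A)=0, level(A)=2, enqueue
    C->B: in-degree(B)=0, level(B)=2, enqueue
  process A: level=2
  process B: level=2
All levels: A:2, B:2, C:1, D:0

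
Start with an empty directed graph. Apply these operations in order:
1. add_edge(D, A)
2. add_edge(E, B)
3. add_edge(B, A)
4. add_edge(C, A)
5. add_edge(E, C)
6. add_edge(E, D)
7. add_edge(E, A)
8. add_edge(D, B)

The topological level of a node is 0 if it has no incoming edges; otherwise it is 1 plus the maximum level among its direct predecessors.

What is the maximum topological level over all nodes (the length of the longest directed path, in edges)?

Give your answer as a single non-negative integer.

Op 1: add_edge(D, A). Edges now: 1
Op 2: add_edge(E, B). Edges now: 2
Op 3: add_edge(B, A). Edges now: 3
Op 4: add_edge(C, A). Edges now: 4
Op 5: add_edge(E, C). Edges now: 5
Op 6: add_edge(E, D). Edges now: 6
Op 7: add_edge(E, A). Edges now: 7
Op 8: add_edge(D, B). Edges now: 8
Compute levels (Kahn BFS):
  sources (in-degree 0): E
  process E: level=0
    E->A: in-degree(A)=3, level(A)>=1
    E->B: in-degree(B)=1, level(B)>=1
    E->C: in-degree(C)=0, level(C)=1, enqueue
    E->D: in-degree(D)=0, level(D)=1, enqueue
  process C: level=1
    C->A: in-degree(A)=2, level(A)>=2
  process D: level=1
    D->A: in-degree(A)=1, level(A)>=2
    D->B: in-degree(B)=0, level(B)=2, enqueue
  process B: level=2
    B->A: in-degree(A)=0, level(A)=3, enqueue
  process A: level=3
All levels: A:3, B:2, C:1, D:1, E:0
max level = 3

Answer: 3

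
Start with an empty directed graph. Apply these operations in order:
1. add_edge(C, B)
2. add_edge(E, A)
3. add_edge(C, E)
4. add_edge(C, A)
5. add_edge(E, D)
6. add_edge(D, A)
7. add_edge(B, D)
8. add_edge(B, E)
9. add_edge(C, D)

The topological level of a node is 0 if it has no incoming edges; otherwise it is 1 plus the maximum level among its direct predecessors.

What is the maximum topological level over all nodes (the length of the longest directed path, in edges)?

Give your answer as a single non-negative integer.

Op 1: add_edge(C, B). Edges now: 1
Op 2: add_edge(E, A). Edges now: 2
Op 3: add_edge(C, E). Edges now: 3
Op 4: add_edge(C, A). Edges now: 4
Op 5: add_edge(E, D). Edges now: 5
Op 6: add_edge(D, A). Edges now: 6
Op 7: add_edge(B, D). Edges now: 7
Op 8: add_edge(B, E). Edges now: 8
Op 9: add_edge(C, D). Edges now: 9
Compute levels (Kahn BFS):
  sources (in-degree 0): C
  process C: level=0
    C->A: in-degree(A)=2, level(A)>=1
    C->B: in-degree(B)=0, level(B)=1, enqueue
    C->D: in-degree(D)=2, level(D)>=1
    C->E: in-degree(E)=1, level(E)>=1
  process B: level=1
    B->D: in-degree(D)=1, level(D)>=2
    B->E: in-degree(E)=0, level(E)=2, enqueue
  process E: level=2
    E->A: in-degree(A)=1, level(A)>=3
    E->D: in-degree(D)=0, level(D)=3, enqueue
  process D: level=3
    D->A: in-degree(A)=0, level(A)=4, enqueue
  process A: level=4
All levels: A:4, B:1, C:0, D:3, E:2
max level = 4

Answer: 4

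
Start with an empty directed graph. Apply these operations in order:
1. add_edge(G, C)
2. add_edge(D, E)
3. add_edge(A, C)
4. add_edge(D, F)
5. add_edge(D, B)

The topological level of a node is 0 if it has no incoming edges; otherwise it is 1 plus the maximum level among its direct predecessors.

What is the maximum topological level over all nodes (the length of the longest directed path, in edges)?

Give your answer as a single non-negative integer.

Answer: 1

Derivation:
Op 1: add_edge(G, C). Edges now: 1
Op 2: add_edge(D, E). Edges now: 2
Op 3: add_edge(A, C). Edges now: 3
Op 4: add_edge(D, F). Edges now: 4
Op 5: add_edge(D, B). Edges now: 5
Compute levels (Kahn BFS):
  sources (in-degree 0): A, D, G
  process A: level=0
    A->C: in-degree(C)=1, level(C)>=1
  process D: level=0
    D->B: in-degree(B)=0, level(B)=1, enqueue
    D->E: in-degree(E)=0, level(E)=1, enqueue
    D->F: in-degree(F)=0, level(F)=1, enqueue
  process G: level=0
    G->C: in-degree(C)=0, level(C)=1, enqueue
  process B: level=1
  process E: level=1
  process F: level=1
  process C: level=1
All levels: A:0, B:1, C:1, D:0, E:1, F:1, G:0
max level = 1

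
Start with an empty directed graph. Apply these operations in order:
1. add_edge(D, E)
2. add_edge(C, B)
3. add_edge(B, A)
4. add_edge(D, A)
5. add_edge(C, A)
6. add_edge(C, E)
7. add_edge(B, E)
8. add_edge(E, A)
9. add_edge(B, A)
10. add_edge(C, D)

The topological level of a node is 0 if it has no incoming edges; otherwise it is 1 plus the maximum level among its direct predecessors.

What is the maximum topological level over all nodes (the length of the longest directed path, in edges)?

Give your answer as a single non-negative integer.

Op 1: add_edge(D, E). Edges now: 1
Op 2: add_edge(C, B). Edges now: 2
Op 3: add_edge(B, A). Edges now: 3
Op 4: add_edge(D, A). Edges now: 4
Op 5: add_edge(C, A). Edges now: 5
Op 6: add_edge(C, E). Edges now: 6
Op 7: add_edge(B, E). Edges now: 7
Op 8: add_edge(E, A). Edges now: 8
Op 9: add_edge(B, A) (duplicate, no change). Edges now: 8
Op 10: add_edge(C, D). Edges now: 9
Compute levels (Kahn BFS):
  sources (in-degree 0): C
  process C: level=0
    C->A: in-degree(A)=3, level(A)>=1
    C->B: in-degree(B)=0, level(B)=1, enqueue
    C->D: in-degree(D)=0, level(D)=1, enqueue
    C->E: in-degree(E)=2, level(E)>=1
  process B: level=1
    B->A: in-degree(A)=2, level(A)>=2
    B->E: in-degree(E)=1, level(E)>=2
  process D: level=1
    D->A: in-degree(A)=1, level(A)>=2
    D->E: in-degree(E)=0, level(E)=2, enqueue
  process E: level=2
    E->A: in-degree(A)=0, level(A)=3, enqueue
  process A: level=3
All levels: A:3, B:1, C:0, D:1, E:2
max level = 3

Answer: 3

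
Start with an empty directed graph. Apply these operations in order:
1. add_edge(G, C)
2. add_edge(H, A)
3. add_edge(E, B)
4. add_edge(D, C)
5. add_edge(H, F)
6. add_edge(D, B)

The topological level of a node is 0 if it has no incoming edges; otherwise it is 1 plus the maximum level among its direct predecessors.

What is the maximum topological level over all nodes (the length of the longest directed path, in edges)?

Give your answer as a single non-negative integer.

Answer: 1

Derivation:
Op 1: add_edge(G, C). Edges now: 1
Op 2: add_edge(H, A). Edges now: 2
Op 3: add_edge(E, B). Edges now: 3
Op 4: add_edge(D, C). Edges now: 4
Op 5: add_edge(H, F). Edges now: 5
Op 6: add_edge(D, B). Edges now: 6
Compute levels (Kahn BFS):
  sources (in-degree 0): D, E, G, H
  process D: level=0
    D->B: in-degree(B)=1, level(B)>=1
    D->C: in-degree(C)=1, level(C)>=1
  process E: level=0
    E->B: in-degree(B)=0, level(B)=1, enqueue
  process G: level=0
    G->C: in-degree(C)=0, level(C)=1, enqueue
  process H: level=0
    H->A: in-degree(A)=0, level(A)=1, enqueue
    H->F: in-degree(F)=0, level(F)=1, enqueue
  process B: level=1
  process C: level=1
  process A: level=1
  process F: level=1
All levels: A:1, B:1, C:1, D:0, E:0, F:1, G:0, H:0
max level = 1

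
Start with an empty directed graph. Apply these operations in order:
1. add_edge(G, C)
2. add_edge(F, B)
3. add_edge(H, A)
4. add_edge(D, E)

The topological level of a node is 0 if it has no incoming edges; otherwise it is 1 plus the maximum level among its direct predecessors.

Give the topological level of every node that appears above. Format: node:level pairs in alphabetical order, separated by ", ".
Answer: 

Answer: A:1, B:1, C:1, D:0, E:1, F:0, G:0, H:0

Derivation:
Op 1: add_edge(G, C). Edges now: 1
Op 2: add_edge(F, B). Edges now: 2
Op 3: add_edge(H, A). Edges now: 3
Op 4: add_edge(D, E). Edges now: 4
Compute levels (Kahn BFS):
  sources (in-degree 0): D, F, G, H
  process D: level=0
    D->E: in-degree(E)=0, level(E)=1, enqueue
  process F: level=0
    F->B: in-degree(B)=0, level(B)=1, enqueue
  process G: level=0
    G->C: in-degree(C)=0, level(C)=1, enqueue
  process H: level=0
    H->A: in-degree(A)=0, level(A)=1, enqueue
  process E: level=1
  process B: level=1
  process C: level=1
  process A: level=1
All levels: A:1, B:1, C:1, D:0, E:1, F:0, G:0, H:0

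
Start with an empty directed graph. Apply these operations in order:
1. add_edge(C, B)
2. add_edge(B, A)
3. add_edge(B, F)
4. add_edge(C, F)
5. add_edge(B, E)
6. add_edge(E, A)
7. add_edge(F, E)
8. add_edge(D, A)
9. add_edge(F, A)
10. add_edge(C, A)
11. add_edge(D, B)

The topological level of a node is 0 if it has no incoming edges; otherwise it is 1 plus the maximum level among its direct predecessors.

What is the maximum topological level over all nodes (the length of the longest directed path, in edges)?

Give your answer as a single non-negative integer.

Op 1: add_edge(C, B). Edges now: 1
Op 2: add_edge(B, A). Edges now: 2
Op 3: add_edge(B, F). Edges now: 3
Op 4: add_edge(C, F). Edges now: 4
Op 5: add_edge(B, E). Edges now: 5
Op 6: add_edge(E, A). Edges now: 6
Op 7: add_edge(F, E). Edges now: 7
Op 8: add_edge(D, A). Edges now: 8
Op 9: add_edge(F, A). Edges now: 9
Op 10: add_edge(C, A). Edges now: 10
Op 11: add_edge(D, B). Edges now: 11
Compute levels (Kahn BFS):
  sources (in-degree 0): C, D
  process C: level=0
    C->A: in-degree(A)=4, level(A)>=1
    C->B: in-degree(B)=1, level(B)>=1
    C->F: in-degree(F)=1, level(F)>=1
  process D: level=0
    D->A: in-degree(A)=3, level(A)>=1
    D->B: in-degree(B)=0, level(B)=1, enqueue
  process B: level=1
    B->A: in-degree(A)=2, level(A)>=2
    B->E: in-degree(E)=1, level(E)>=2
    B->F: in-degree(F)=0, level(F)=2, enqueue
  process F: level=2
    F->A: in-degree(A)=1, level(A)>=3
    F->E: in-degree(E)=0, level(E)=3, enqueue
  process E: level=3
    E->A: in-degree(A)=0, level(A)=4, enqueue
  process A: level=4
All levels: A:4, B:1, C:0, D:0, E:3, F:2
max level = 4

Answer: 4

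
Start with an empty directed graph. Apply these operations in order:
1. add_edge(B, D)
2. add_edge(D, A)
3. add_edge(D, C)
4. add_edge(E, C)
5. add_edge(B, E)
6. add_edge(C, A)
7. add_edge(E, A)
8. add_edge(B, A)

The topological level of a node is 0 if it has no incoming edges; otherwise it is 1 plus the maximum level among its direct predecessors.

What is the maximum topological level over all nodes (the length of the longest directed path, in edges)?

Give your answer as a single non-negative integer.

Answer: 3

Derivation:
Op 1: add_edge(B, D). Edges now: 1
Op 2: add_edge(D, A). Edges now: 2
Op 3: add_edge(D, C). Edges now: 3
Op 4: add_edge(E, C). Edges now: 4
Op 5: add_edge(B, E). Edges now: 5
Op 6: add_edge(C, A). Edges now: 6
Op 7: add_edge(E, A). Edges now: 7
Op 8: add_edge(B, A). Edges now: 8
Compute levels (Kahn BFS):
  sources (in-degree 0): B
  process B: level=0
    B->A: in-degree(A)=3, level(A)>=1
    B->D: in-degree(D)=0, level(D)=1, enqueue
    B->E: in-degree(E)=0, level(E)=1, enqueue
  process D: level=1
    D->A: in-degree(A)=2, level(A)>=2
    D->C: in-degree(C)=1, level(C)>=2
  process E: level=1
    E->A: in-degree(A)=1, level(A)>=2
    E->C: in-degree(C)=0, level(C)=2, enqueue
  process C: level=2
    C->A: in-degree(A)=0, level(A)=3, enqueue
  process A: level=3
All levels: A:3, B:0, C:2, D:1, E:1
max level = 3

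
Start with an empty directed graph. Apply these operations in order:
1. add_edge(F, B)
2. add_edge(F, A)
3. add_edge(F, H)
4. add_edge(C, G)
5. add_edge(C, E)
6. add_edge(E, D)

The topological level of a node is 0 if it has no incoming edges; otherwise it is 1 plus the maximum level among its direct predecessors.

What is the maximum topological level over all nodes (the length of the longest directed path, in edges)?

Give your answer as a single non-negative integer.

Op 1: add_edge(F, B). Edges now: 1
Op 2: add_edge(F, A). Edges now: 2
Op 3: add_edge(F, H). Edges now: 3
Op 4: add_edge(C, G). Edges now: 4
Op 5: add_edge(C, E). Edges now: 5
Op 6: add_edge(E, D). Edges now: 6
Compute levels (Kahn BFS):
  sources (in-degree 0): C, F
  process C: level=0
    C->E: in-degree(E)=0, level(E)=1, enqueue
    C->G: in-degree(G)=0, level(G)=1, enqueue
  process F: level=0
    F->A: in-degree(A)=0, level(A)=1, enqueue
    F->B: in-degree(B)=0, level(B)=1, enqueue
    F->H: in-degree(H)=0, level(H)=1, enqueue
  process E: level=1
    E->D: in-degree(D)=0, level(D)=2, enqueue
  process G: level=1
  process A: level=1
  process B: level=1
  process H: level=1
  process D: level=2
All levels: A:1, B:1, C:0, D:2, E:1, F:0, G:1, H:1
max level = 2

Answer: 2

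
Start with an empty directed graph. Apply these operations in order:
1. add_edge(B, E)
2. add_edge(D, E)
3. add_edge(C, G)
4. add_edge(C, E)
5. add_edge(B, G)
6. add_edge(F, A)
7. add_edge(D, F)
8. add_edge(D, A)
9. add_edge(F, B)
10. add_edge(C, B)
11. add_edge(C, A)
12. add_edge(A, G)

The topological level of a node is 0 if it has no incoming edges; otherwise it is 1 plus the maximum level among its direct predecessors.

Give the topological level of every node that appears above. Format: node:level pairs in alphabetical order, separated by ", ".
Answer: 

Op 1: add_edge(B, E). Edges now: 1
Op 2: add_edge(D, E). Edges now: 2
Op 3: add_edge(C, G). Edges now: 3
Op 4: add_edge(C, E). Edges now: 4
Op 5: add_edge(B, G). Edges now: 5
Op 6: add_edge(F, A). Edges now: 6
Op 7: add_edge(D, F). Edges now: 7
Op 8: add_edge(D, A). Edges now: 8
Op 9: add_edge(F, B). Edges now: 9
Op 10: add_edge(C, B). Edges now: 10
Op 11: add_edge(C, A). Edges now: 11
Op 12: add_edge(A, G). Edges now: 12
Compute levels (Kahn BFS):
  sources (in-degree 0): C, D
  process C: level=0
    C->A: in-degree(A)=2, level(A)>=1
    C->B: in-degree(B)=1, level(B)>=1
    C->E: in-degree(E)=2, level(E)>=1
    C->G: in-degree(G)=2, level(G)>=1
  process D: level=0
    D->A: in-degree(A)=1, level(A)>=1
    D->E: in-degree(E)=1, level(E)>=1
    D->F: in-degree(F)=0, level(F)=1, enqueue
  process F: level=1
    F->A: in-degree(A)=0, level(A)=2, enqueue
    F->B: in-degree(B)=0, level(B)=2, enqueue
  process A: level=2
    A->G: in-degree(G)=1, level(G)>=3
  process B: level=2
    B->E: in-degree(E)=0, level(E)=3, enqueue
    B->G: in-degree(G)=0, level(G)=3, enqueue
  process E: level=3
  process G: level=3
All levels: A:2, B:2, C:0, D:0, E:3, F:1, G:3

Answer: A:2, B:2, C:0, D:0, E:3, F:1, G:3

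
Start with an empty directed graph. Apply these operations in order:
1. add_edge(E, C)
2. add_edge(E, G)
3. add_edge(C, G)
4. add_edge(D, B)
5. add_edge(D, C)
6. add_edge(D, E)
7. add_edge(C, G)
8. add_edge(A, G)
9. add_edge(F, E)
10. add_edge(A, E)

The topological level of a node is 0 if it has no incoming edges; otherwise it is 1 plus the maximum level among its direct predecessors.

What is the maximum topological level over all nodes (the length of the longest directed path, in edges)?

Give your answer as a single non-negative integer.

Answer: 3

Derivation:
Op 1: add_edge(E, C). Edges now: 1
Op 2: add_edge(E, G). Edges now: 2
Op 3: add_edge(C, G). Edges now: 3
Op 4: add_edge(D, B). Edges now: 4
Op 5: add_edge(D, C). Edges now: 5
Op 6: add_edge(D, E). Edges now: 6
Op 7: add_edge(C, G) (duplicate, no change). Edges now: 6
Op 8: add_edge(A, G). Edges now: 7
Op 9: add_edge(F, E). Edges now: 8
Op 10: add_edge(A, E). Edges now: 9
Compute levels (Kahn BFS):
  sources (in-degree 0): A, D, F
  process A: level=0
    A->E: in-degree(E)=2, level(E)>=1
    A->G: in-degree(G)=2, level(G)>=1
  process D: level=0
    D->B: in-degree(B)=0, level(B)=1, enqueue
    D->C: in-degree(C)=1, level(C)>=1
    D->E: in-degree(E)=1, level(E)>=1
  process F: level=0
    F->E: in-degree(E)=0, level(E)=1, enqueue
  process B: level=1
  process E: level=1
    E->C: in-degree(C)=0, level(C)=2, enqueue
    E->G: in-degree(G)=1, level(G)>=2
  process C: level=2
    C->G: in-degree(G)=0, level(G)=3, enqueue
  process G: level=3
All levels: A:0, B:1, C:2, D:0, E:1, F:0, G:3
max level = 3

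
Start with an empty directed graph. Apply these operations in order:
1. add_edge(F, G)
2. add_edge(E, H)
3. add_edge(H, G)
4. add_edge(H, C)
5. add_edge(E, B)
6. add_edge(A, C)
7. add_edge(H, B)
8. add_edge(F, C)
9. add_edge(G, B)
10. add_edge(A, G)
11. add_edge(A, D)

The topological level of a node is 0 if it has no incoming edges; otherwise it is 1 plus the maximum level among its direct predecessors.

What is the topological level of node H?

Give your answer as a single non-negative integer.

Answer: 1

Derivation:
Op 1: add_edge(F, G). Edges now: 1
Op 2: add_edge(E, H). Edges now: 2
Op 3: add_edge(H, G). Edges now: 3
Op 4: add_edge(H, C). Edges now: 4
Op 5: add_edge(E, B). Edges now: 5
Op 6: add_edge(A, C). Edges now: 6
Op 7: add_edge(H, B). Edges now: 7
Op 8: add_edge(F, C). Edges now: 8
Op 9: add_edge(G, B). Edges now: 9
Op 10: add_edge(A, G). Edges now: 10
Op 11: add_edge(A, D). Edges now: 11
Compute levels (Kahn BFS):
  sources (in-degree 0): A, E, F
  process A: level=0
    A->C: in-degree(C)=2, level(C)>=1
    A->D: in-degree(D)=0, level(D)=1, enqueue
    A->G: in-degree(G)=2, level(G)>=1
  process E: level=0
    E->B: in-degree(B)=2, level(B)>=1
    E->H: in-degree(H)=0, level(H)=1, enqueue
  process F: level=0
    F->C: in-degree(C)=1, level(C)>=1
    F->G: in-degree(G)=1, level(G)>=1
  process D: level=1
  process H: level=1
    H->B: in-degree(B)=1, level(B)>=2
    H->C: in-degree(C)=0, level(C)=2, enqueue
    H->G: in-degree(G)=0, level(G)=2, enqueue
  process C: level=2
  process G: level=2
    G->B: in-degree(B)=0, level(B)=3, enqueue
  process B: level=3
All levels: A:0, B:3, C:2, D:1, E:0, F:0, G:2, H:1
level(H) = 1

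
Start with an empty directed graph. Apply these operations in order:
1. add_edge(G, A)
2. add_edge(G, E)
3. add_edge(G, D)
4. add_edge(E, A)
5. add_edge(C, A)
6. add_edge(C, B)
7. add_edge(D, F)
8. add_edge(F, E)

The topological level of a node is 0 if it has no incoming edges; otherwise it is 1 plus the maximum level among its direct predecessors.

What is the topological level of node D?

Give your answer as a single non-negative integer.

Answer: 1

Derivation:
Op 1: add_edge(G, A). Edges now: 1
Op 2: add_edge(G, E). Edges now: 2
Op 3: add_edge(G, D). Edges now: 3
Op 4: add_edge(E, A). Edges now: 4
Op 5: add_edge(C, A). Edges now: 5
Op 6: add_edge(C, B). Edges now: 6
Op 7: add_edge(D, F). Edges now: 7
Op 8: add_edge(F, E). Edges now: 8
Compute levels (Kahn BFS):
  sources (in-degree 0): C, G
  process C: level=0
    C->A: in-degree(A)=2, level(A)>=1
    C->B: in-degree(B)=0, level(B)=1, enqueue
  process G: level=0
    G->A: in-degree(A)=1, level(A)>=1
    G->D: in-degree(D)=0, level(D)=1, enqueue
    G->E: in-degree(E)=1, level(E)>=1
  process B: level=1
  process D: level=1
    D->F: in-degree(F)=0, level(F)=2, enqueue
  process F: level=2
    F->E: in-degree(E)=0, level(E)=3, enqueue
  process E: level=3
    E->A: in-degree(A)=0, level(A)=4, enqueue
  process A: level=4
All levels: A:4, B:1, C:0, D:1, E:3, F:2, G:0
level(D) = 1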